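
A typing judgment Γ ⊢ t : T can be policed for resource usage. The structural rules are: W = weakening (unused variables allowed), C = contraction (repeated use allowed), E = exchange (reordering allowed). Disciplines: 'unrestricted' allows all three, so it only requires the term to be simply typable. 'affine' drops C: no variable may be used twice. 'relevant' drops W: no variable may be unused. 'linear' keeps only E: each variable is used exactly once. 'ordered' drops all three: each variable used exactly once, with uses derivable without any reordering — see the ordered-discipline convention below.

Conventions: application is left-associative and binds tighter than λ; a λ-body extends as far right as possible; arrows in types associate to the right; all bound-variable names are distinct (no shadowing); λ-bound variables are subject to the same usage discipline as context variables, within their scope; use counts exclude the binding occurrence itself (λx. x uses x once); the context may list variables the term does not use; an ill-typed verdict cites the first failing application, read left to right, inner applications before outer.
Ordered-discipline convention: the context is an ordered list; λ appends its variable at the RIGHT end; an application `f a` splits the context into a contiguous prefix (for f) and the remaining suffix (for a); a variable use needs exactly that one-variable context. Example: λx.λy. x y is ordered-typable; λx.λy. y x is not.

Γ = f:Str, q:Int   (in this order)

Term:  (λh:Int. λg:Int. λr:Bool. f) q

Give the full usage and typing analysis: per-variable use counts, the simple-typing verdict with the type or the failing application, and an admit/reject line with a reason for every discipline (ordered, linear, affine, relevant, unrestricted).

usage: f: 1, q: 1, h [bound]: 0, g [bound]: 0, r [bound]: 0
left-to-right use order: f, q
typing: ✓ — Int → Bool → Str
ordered ✗ (unused: h, g, r — weakening required)
linear ✗ (unused: h, g, r — weakening required)
affine ✓ (none of f, q, h, g, r used more than once)
relevant ✗ (unused: h, g, r — weakening required)
unrestricted ✓ (simply typable at Int → Bool → Str; W, C, E all held)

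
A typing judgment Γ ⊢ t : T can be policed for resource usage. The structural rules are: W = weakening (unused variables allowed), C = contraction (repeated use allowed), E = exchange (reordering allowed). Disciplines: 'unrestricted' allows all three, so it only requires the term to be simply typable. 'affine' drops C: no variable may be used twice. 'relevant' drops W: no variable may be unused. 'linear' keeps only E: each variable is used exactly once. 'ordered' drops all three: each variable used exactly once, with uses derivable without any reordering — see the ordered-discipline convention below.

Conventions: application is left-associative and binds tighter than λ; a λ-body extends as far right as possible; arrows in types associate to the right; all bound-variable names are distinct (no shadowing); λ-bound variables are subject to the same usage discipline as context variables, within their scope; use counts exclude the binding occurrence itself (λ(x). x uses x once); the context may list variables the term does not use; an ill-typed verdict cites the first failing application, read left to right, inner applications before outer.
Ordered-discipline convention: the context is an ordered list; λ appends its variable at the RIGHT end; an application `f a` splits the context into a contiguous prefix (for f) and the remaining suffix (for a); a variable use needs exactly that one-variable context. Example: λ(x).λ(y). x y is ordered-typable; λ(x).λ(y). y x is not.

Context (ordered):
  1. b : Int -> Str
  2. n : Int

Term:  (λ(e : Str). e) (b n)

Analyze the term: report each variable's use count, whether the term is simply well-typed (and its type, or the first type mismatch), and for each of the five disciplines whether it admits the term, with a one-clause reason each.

variable uses: b=1; n=1; e [bound]=1
order of uses: e, b, n
typing: well-typed — term : Str
ordered: ✓ — b, n, e: once each, no exchange needed
linear: ✓ — exactly-once usage across b, n, e
affine: ✓ — no duplicate uses among b, n, e
relevant: ✓ — b, n, e: all used, weakening unneeded
unrestricted: ✓ — typability at Str is all that's needed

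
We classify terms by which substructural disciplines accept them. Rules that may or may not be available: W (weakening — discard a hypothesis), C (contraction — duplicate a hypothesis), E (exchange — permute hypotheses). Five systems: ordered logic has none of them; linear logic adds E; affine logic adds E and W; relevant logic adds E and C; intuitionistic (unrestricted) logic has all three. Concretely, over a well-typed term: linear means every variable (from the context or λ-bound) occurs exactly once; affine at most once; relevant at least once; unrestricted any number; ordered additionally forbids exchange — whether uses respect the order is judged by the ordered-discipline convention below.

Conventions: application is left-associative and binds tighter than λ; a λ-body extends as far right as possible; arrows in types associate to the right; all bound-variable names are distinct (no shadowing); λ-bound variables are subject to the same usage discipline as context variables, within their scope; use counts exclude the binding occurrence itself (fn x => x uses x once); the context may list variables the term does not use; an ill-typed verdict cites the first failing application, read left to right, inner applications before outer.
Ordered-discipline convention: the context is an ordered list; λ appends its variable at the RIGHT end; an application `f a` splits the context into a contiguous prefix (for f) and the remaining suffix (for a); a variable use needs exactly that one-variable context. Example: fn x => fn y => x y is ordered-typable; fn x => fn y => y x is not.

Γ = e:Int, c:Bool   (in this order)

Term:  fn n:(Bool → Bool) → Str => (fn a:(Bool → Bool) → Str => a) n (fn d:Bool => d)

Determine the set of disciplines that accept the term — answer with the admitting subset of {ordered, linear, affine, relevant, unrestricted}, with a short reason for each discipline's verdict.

admitted by: affine, unrestricted
counts: e=0, c=0, n (bound)=1, a (bound)=1, d (bound)=1
order of uses: a, n, d
typing: the term checks, with type ((Bool → Bool) → Str) → Str
ordered ✗ (unused: e, c — weakening required)
linear ✗ (unused: e, c — weakening required)
affine ✓ (at most one use each (e, c, n, a, d))
relevant ✗ (unused: e, c — weakening required)
unrestricted ✓ (typability at ((Bool → Bool) → Str) → Str is all that's needed)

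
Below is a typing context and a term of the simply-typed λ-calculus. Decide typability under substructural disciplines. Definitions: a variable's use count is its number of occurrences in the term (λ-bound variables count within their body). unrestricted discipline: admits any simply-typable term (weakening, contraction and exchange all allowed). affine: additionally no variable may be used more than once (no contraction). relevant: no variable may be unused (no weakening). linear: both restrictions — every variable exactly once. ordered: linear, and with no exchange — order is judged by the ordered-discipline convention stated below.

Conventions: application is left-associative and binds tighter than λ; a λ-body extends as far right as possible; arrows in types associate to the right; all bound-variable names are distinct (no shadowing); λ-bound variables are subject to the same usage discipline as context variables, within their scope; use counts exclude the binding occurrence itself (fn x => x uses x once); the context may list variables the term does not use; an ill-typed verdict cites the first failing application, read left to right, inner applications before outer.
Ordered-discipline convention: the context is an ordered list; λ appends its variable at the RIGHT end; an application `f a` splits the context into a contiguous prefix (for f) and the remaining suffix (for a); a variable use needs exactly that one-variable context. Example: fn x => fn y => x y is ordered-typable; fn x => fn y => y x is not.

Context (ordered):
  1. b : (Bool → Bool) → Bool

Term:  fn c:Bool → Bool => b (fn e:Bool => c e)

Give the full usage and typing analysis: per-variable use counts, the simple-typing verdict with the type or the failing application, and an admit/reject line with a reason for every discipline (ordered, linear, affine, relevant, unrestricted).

use counts: b: 1, c [bound]: 1, e [bound]: 1
order of uses: b, c, e
typing: well-typed — term : (Bool → Bool) → Bool
ordered ✓ (b, c, e once each; derivable with no W/C/E)
linear ✓ (exactly-once usage across b, c, e)
affine ✓ (b, c, e: no repeats, contraction unneeded)
relevant ✓ (at least one use each (b, c, e))
unrestricted ✓ (type-checks ((Bool → Bool) → Bool) and nothing is barred)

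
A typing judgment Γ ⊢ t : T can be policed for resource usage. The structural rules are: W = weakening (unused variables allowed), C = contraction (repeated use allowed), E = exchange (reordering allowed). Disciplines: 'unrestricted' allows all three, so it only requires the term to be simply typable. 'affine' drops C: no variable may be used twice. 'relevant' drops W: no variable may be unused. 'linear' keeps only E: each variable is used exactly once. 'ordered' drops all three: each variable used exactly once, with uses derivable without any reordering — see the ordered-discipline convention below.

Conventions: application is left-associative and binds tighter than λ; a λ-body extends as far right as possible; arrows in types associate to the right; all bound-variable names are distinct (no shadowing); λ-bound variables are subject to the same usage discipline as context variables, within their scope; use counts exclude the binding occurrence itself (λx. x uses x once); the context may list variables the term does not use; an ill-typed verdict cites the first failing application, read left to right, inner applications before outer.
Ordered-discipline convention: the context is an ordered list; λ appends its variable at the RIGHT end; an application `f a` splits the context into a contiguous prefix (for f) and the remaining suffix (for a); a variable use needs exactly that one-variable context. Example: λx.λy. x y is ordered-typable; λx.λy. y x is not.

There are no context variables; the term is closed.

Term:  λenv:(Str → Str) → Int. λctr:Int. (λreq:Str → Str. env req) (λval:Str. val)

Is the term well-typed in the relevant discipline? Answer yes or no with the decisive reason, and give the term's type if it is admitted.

no — ctr never used (weakening)
counts: env [bound]=1; ctr [bound]=0; req [bound]=1; val [bound]=1
use order (left to right): env, req, val
typing: well-typed at ((Str → Str) → Int) → Int → Int
per-discipline verdicts: ordered ✗; linear ✗; affine ✓; relevant ✗; unrestricted ✓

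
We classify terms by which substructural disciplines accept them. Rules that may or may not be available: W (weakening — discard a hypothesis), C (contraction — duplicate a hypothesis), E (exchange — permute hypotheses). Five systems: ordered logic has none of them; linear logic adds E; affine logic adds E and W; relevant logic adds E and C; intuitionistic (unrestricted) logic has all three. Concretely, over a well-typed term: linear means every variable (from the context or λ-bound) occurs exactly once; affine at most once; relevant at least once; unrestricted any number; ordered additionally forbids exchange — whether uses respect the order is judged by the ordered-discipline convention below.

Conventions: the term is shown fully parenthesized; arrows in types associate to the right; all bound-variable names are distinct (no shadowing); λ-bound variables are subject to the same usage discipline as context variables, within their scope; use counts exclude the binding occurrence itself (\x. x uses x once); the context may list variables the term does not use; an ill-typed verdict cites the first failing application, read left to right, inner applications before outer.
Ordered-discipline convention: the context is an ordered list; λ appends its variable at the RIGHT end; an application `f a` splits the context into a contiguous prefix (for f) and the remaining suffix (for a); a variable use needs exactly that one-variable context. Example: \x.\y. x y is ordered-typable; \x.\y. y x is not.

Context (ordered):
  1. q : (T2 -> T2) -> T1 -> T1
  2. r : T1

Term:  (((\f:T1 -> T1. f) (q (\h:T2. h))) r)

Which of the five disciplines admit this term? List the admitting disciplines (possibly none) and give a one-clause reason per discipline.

admitted in: ordered, linear, affine, relevant, unrestricted
usage: q ×1, r ×1, f (λ-bound) ×1, h (λ-bound) ×1
order of uses: f, q, h, r
typing: well-typed — term : T1
ordered ✓ (q, r, f, h once each; derivable with no W/C/E)
linear ✓ (each of q, r, f, h used exactly once)
affine ✓ (at most one use each (q, r, f, h))
relevant ✓ (at least one use each (q, r, f, h))
unrestricted ✓ (well-typed at T1; no restrictions here)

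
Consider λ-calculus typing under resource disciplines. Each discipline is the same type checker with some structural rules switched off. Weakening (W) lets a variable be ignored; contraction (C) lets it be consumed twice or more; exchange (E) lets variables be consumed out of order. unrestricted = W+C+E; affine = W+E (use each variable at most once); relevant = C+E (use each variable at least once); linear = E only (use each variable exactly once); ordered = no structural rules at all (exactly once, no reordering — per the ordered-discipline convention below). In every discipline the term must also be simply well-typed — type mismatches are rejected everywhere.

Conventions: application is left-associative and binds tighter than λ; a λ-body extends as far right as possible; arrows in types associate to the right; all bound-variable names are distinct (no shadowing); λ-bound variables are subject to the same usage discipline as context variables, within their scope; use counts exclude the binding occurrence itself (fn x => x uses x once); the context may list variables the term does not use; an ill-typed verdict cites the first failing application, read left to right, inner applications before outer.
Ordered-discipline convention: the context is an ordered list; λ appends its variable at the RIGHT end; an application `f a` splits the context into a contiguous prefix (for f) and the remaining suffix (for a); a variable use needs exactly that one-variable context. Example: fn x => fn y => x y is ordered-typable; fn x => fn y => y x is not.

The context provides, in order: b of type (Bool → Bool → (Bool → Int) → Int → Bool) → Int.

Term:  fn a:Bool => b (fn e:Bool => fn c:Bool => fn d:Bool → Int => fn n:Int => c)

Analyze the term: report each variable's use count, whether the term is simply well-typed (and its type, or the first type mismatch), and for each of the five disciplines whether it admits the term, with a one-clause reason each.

counts: b ×1, a [bound] ×0, e [bound] ×0, c [bound] ×1, d [bound] ×0, n [bound] ×0
uses in reading order: b, c
typing: well-typed at Bool → Int
ordered: ✗, a, e, d, n never used (weakening)
linear: ✗, a, e, d, n never used (weakening)
affine: ✓, none of b, a, e, c, d, n used more than once
relevant: ✗, a, e, d, n never used (weakening)
unrestricted: ✓, typability at Bool → Int is all that's needed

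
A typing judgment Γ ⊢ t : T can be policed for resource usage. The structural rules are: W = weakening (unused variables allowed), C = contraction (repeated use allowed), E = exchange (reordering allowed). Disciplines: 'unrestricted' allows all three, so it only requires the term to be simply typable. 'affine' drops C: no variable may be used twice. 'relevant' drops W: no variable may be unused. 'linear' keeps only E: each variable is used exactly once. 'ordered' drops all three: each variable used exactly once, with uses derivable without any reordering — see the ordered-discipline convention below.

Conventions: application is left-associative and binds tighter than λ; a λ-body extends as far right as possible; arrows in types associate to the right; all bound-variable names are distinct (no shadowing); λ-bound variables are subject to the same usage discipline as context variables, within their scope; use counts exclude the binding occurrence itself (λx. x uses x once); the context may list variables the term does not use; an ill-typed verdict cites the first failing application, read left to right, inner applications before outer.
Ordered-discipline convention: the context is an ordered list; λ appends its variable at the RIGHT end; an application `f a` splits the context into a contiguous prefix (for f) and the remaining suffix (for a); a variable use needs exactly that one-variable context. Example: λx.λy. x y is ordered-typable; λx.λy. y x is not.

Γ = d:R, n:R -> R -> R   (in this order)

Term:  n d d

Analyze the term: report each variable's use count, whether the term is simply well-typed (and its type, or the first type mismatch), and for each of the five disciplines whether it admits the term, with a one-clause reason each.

usage: d: 2×, n: 1×
order of uses: n, d, d
typing: ✓ — R
ordered: ✗ — needs contraction — d ×2
linear: ✗ — needs contraction — d ×2
affine: ✗ — needs contraction — d ×2
relevant: ✓ — at least one use each (d, n)
unrestricted: ✓ — simply typable at R; W, C, E all held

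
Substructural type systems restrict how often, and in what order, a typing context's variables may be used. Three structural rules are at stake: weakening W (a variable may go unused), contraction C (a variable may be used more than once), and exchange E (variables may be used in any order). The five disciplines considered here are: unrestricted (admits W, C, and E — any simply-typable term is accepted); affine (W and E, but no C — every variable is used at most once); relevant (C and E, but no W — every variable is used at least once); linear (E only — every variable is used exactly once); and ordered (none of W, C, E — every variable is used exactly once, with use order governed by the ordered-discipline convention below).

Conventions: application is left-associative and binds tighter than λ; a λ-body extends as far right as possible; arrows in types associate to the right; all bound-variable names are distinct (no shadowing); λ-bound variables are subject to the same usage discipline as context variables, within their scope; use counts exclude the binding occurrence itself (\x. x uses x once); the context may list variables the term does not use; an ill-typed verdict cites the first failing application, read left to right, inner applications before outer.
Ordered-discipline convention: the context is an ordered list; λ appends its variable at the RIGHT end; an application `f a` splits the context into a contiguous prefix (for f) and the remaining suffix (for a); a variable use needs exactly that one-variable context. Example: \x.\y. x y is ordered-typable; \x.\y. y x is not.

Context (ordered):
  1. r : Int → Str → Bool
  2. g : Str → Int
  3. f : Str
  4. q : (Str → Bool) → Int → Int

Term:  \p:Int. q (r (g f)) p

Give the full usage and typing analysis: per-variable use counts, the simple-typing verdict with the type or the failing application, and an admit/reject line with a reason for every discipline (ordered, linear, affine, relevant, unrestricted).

variable uses: r: 1, g: 1, f: 1, q: 1, p (λ-bound): 1
use order (left to right): q, r, g, f, p
typing: the term checks, with type Int → Int
ordered: ✗ — needs exchange: uses follow q, r, g, f, p
linear: ✓ — r, g, f, q, p: one use apiece
affine: ✓ — no duplicate uses among r, g, f, q, p
relevant: ✓ — r, g, f, q, p: all used, weakening unneeded
unrestricted: ✓ — simply typable at Int → Int; W, C, E all held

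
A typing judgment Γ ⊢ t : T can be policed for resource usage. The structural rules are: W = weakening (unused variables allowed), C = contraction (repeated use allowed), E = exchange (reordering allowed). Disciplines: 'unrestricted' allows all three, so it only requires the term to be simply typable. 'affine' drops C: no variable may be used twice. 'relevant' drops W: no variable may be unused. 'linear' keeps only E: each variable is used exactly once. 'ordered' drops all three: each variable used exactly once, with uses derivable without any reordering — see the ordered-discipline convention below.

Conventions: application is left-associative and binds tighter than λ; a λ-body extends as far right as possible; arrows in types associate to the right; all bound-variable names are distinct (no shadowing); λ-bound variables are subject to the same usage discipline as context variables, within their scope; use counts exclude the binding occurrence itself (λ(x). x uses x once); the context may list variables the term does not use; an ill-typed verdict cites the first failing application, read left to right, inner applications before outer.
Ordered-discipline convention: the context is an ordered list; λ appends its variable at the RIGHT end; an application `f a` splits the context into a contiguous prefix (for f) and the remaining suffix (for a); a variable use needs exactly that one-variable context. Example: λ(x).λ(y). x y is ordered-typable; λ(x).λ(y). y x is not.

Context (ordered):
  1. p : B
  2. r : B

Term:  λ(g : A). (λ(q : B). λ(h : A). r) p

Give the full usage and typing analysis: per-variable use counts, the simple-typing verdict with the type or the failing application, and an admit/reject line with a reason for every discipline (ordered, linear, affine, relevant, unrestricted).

counts: p: 1, r: 1, g (λ-bound): 0, q (λ-bound): 0, h (λ-bound): 0
uses in reading order: r, p
typing: the term checks, with type A → A → B
ordered: ✗, needs weakening: g, q, h unused
linear: ✗, needs weakening: g, q, h unused
affine: ✓, none of p, r, g, q, h used more than once
relevant: ✗, needs weakening: g, q, h unused
unrestricted: ✓, well-typed at A → A → B; no restrictions here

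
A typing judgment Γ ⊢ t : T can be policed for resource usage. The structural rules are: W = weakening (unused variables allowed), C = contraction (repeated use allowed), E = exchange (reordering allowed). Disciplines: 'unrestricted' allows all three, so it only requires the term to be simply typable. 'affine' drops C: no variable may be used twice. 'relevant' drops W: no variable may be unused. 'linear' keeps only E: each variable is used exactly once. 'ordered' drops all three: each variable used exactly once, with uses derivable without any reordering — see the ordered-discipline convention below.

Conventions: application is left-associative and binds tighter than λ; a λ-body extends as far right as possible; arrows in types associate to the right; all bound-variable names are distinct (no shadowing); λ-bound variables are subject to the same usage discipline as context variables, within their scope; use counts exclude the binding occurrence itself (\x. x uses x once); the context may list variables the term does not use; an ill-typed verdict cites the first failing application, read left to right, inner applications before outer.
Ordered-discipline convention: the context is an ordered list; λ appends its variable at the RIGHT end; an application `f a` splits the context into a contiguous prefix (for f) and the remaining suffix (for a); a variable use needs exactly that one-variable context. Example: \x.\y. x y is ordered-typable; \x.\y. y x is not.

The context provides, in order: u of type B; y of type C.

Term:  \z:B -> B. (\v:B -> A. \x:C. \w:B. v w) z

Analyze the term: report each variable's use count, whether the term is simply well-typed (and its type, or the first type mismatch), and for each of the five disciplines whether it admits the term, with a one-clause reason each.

use counts: u: 0; y: 0; z (bound): 1; v (bound): 1; x (bound): 0; w (bound): 1
use order (left to right): v, w, z
typing: ill-typed: a function awaiting B -> A gets B -> B
ordered ✗ (fails simple typing)
linear ✗ (a type mismatch blocks all five)
affine ✗ (the type mismatch rejects it)
relevant ✗ (not simply typable)
unrestricted ✗ (fails simple typing)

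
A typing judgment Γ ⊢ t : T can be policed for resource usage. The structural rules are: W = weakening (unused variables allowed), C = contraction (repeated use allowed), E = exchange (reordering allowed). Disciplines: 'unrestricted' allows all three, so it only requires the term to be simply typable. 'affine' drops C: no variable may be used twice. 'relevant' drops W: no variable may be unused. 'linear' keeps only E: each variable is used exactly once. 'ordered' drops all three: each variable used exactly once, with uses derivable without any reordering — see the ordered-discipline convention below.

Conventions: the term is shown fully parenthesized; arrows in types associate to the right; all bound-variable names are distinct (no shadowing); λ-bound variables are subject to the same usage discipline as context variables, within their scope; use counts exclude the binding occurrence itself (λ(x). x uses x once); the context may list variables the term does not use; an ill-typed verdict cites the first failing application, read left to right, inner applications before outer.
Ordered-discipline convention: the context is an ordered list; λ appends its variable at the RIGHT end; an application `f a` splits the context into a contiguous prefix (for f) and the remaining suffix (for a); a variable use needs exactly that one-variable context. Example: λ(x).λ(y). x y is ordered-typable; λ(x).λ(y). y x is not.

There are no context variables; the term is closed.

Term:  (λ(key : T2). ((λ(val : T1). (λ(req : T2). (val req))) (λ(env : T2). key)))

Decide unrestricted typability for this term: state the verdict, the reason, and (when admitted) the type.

no — a type mismatch blocks all five
usage: key [bound]=1, val [bound]=1, req [bound]=1, env [bound]=0
left-to-right use order: val, req, key
typing: ill-typed: can't apply a value of type T1
all disciplines: ordered ✗, linear ✗, affine ✗, relevant ✗, unrestricted ✗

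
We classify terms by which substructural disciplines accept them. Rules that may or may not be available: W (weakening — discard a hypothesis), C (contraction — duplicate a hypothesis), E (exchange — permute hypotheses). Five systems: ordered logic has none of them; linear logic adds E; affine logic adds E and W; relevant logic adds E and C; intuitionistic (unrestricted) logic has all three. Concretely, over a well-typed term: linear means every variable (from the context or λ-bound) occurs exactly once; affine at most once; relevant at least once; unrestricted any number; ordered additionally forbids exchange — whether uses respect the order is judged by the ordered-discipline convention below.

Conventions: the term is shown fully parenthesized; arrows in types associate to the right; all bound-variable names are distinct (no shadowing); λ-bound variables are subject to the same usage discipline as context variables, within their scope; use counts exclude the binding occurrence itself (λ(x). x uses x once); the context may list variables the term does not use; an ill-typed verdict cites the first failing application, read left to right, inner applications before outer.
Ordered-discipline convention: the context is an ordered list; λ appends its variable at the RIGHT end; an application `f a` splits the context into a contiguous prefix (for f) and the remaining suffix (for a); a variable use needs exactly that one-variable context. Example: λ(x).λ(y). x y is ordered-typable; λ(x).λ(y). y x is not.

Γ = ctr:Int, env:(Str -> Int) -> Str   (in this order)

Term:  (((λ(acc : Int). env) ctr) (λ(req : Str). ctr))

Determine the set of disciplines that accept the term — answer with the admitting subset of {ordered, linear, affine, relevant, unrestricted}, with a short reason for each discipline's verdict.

accepted by: unrestricted
usage: ctr: 2; env: 1; acc (bound): 0; req (bound): 0
left-to-right use order: env, ctr, ctr
typing: ✓ — Str
ordered: ✗, needs contraction — ctr ×2; unused: acc, req — weakening required
linear: ✗, needs contraction — ctr ×2; unused: acc, req — weakening required
affine: ✗, needs contraction — ctr ×2
relevant: ✗, unused: acc, req — weakening required
unrestricted: ✓, well-typed at Str; no restrictions here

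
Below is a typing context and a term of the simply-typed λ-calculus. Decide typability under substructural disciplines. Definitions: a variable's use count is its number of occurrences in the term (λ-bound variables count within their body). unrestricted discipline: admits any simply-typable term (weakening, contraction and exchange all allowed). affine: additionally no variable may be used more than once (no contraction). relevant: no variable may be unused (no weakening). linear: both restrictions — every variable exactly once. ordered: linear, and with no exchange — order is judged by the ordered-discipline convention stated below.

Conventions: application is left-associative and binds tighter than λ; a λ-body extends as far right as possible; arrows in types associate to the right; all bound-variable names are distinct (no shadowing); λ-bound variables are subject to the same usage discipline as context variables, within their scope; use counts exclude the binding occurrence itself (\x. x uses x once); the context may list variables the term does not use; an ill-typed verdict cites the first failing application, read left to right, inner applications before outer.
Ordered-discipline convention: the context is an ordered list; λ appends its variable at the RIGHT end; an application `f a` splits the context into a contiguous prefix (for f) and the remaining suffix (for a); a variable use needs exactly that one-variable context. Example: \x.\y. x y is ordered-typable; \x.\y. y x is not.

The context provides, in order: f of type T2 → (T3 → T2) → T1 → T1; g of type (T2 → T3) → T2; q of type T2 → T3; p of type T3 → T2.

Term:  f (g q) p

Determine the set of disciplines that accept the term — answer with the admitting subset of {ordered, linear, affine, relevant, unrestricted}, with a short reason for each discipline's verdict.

admitting disciplines: ordered, linear, affine, relevant, unrestricted
use counts: f ×1, g ×1, q ×1, p ×1
uses in reading order: f, g, q, p
typing: the term checks, with type T1 → T1
ordered: ✓, f, g, q, p: once each, no exchange needed
linear: ✓, exactly-once usage across f, g, q, p
affine: ✓, at most one use each (f, g, q, p)
relevant: ✓, at least one use each (f, g, q, p)
unrestricted: ✓, simply typable at T1 → T1; W, C, E all held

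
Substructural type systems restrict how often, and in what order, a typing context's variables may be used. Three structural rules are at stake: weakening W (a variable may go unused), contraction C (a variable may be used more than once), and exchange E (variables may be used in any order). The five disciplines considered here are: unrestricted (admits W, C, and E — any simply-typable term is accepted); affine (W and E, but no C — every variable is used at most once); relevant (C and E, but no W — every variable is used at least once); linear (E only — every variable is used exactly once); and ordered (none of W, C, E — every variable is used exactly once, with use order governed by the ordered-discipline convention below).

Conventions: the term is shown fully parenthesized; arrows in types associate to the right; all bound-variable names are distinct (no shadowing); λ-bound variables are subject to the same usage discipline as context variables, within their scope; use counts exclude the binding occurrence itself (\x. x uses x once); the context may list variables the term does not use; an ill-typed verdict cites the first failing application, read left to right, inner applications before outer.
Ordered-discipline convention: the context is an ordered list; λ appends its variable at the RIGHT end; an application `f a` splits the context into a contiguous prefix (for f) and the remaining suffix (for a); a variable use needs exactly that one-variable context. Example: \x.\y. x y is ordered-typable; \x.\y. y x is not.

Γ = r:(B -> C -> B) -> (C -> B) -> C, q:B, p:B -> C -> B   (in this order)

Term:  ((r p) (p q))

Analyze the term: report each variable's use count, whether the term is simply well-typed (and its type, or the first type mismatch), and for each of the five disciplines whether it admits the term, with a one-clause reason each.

counts: r ×1, q ×1, p ×2
order of uses: r, p, p, q
typing: ✓ — C
ordered ✗ (repeated use of p ×2)
linear ✗ (repeated use of p ×2)
affine ✗ (repeated use of p ×2)
relevant ✓ (none of r, q, p goes unused)
unrestricted ✓ (simply typable at C; W, C, E all held)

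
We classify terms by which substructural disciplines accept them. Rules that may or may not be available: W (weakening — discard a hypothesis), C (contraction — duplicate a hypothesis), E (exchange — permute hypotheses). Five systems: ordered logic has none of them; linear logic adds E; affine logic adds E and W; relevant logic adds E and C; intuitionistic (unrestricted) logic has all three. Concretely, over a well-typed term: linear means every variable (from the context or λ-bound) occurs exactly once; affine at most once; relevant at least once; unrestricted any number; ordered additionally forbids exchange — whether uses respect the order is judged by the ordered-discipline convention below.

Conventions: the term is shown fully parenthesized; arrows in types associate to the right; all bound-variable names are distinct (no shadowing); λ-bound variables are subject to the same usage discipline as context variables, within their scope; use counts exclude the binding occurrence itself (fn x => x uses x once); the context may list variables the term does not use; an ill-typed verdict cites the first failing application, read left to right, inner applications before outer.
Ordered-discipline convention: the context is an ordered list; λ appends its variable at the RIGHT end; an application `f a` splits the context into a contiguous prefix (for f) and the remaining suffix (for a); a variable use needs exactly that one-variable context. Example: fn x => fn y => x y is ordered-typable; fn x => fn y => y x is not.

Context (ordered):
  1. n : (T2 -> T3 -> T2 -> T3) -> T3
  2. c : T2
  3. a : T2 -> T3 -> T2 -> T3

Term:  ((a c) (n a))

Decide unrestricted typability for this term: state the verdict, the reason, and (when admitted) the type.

yes — type-checks (T2 -> T3) and nothing is barred; term : T2 -> T3
variable uses: n: 1×, c: 1×, a: 2×
left-to-right use order: a, c, n, a
typing: ✓ — T2 -> T3
all disciplines: ordered ✗, linear ✗, affine ✗, relevant ✓, unrestricted ✓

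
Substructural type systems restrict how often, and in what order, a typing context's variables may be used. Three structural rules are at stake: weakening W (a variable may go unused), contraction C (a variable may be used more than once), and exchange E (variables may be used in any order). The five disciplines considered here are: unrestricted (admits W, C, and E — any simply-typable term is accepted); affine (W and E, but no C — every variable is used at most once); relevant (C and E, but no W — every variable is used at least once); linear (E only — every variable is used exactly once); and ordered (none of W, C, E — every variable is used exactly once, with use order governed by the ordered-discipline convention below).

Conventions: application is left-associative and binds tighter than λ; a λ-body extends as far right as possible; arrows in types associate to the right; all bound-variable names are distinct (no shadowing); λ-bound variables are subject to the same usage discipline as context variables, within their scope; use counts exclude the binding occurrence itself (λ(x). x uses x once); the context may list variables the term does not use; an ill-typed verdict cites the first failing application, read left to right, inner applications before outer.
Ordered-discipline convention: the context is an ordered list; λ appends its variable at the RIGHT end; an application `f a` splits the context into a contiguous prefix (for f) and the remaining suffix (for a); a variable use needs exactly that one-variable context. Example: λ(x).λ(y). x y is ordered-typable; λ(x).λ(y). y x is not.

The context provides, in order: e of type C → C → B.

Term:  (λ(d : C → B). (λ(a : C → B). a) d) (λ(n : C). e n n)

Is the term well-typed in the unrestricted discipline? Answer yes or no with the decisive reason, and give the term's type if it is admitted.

yes — well-typed at C → B; no restrictions here; term : C → B
variable uses: e: 1×; d (λ-bound): 1×; a (λ-bound): 1×; n (λ-bound): 2×
left-to-right use order: a, d, e, n, n
typing: ✓ — C → B
per-discipline verdicts: ordered ✗; linear ✗; affine ✗; relevant ✓; unrestricted ✓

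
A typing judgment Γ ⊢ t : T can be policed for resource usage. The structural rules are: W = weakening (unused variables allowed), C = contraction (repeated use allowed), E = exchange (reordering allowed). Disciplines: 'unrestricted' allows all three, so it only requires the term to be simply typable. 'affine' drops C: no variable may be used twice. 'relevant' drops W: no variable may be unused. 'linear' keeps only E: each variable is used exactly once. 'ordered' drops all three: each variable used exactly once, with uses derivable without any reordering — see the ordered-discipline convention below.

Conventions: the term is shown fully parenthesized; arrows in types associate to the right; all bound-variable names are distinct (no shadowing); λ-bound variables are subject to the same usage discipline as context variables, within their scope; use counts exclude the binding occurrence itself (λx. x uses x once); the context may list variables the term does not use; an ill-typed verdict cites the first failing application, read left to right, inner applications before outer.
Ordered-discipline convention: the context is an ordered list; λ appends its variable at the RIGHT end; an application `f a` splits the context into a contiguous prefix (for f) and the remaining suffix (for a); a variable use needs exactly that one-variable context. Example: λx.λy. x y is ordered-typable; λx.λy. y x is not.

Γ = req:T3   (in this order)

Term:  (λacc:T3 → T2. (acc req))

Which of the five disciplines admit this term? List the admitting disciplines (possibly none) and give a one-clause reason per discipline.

admitted in: linear, affine, relevant, unrestricted
usage: req: 1; acc [bound]: 1
order of uses: acc, req
typing: well-typed — term : (T3 → T2) → T2
ordered: ✗, use order acc, req needs exchange
linear: ✓, exactly-once usage across req, acc
affine: ✓, none of req, acc used more than once
relevant: ✓, none of req, acc goes unused
unrestricted: ✓, type-checks ((T3 → T2) → T2) and nothing is barred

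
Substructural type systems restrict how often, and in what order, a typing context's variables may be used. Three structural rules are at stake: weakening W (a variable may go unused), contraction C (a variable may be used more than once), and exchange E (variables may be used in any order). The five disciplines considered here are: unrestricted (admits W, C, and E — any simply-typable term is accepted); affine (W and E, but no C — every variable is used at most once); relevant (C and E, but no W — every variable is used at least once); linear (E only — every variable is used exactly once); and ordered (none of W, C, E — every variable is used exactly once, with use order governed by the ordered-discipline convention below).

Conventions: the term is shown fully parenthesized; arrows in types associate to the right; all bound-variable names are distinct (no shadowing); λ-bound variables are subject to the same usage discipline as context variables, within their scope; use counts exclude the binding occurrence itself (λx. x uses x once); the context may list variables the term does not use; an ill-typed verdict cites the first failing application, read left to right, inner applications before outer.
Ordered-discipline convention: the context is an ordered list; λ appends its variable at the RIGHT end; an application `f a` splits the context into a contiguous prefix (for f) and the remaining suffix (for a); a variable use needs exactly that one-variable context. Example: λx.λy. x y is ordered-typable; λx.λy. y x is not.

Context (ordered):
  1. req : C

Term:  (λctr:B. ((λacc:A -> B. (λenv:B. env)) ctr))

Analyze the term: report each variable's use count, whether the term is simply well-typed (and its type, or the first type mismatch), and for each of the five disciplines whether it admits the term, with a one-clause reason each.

counts: req: 0; ctr (λ-bound): 1; acc (λ-bound): 0; env (λ-bound): 1
uses in reading order: env, ctr
typing: ill-typed: argument of type B where A -> B is required
ordered ✗ (a type mismatch blocks all five)
linear ✗ (the type mismatch rejects it)
affine ✗ (not simply typable)
relevant ✗ (fails simple typing)
unrestricted ✗ (a type mismatch blocks all five)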